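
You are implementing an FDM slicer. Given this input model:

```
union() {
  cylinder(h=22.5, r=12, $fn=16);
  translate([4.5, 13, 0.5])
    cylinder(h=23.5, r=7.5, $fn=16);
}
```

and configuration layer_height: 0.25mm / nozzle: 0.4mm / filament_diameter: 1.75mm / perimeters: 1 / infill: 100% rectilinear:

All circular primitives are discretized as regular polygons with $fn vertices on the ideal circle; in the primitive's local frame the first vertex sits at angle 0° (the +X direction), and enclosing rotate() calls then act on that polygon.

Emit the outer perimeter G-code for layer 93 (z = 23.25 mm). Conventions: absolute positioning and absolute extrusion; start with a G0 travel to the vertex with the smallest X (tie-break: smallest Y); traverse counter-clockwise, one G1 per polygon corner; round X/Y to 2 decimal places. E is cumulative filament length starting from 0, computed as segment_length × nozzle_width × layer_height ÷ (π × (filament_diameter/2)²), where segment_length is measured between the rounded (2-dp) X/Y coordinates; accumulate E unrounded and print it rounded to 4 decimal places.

G0 X-3.00 Y13.00 Z23.25
G1 X-2.43 Y10.13 E0.1217
G1 X-0.80 Y7.70 E0.2433
G1 X1.63 Y6.07 E0.3650
G1 X4.50 Y5.50 E0.4866
G1 X7.37 Y6.07 E0.6083
G1 X9.80 Y7.70 E0.7299
G1 X11.43 Y10.13 E0.8516
G1 X12.00 Y13.00 E0.9732
G1 X11.43 Y15.87 E1.0949
G1 X9.80 Y18.30 E1.2165
G1 X7.37 Y19.93 E1.3382
G1 X4.50 Y20.50 E1.4598
G1 X1.63 Y19.93 E1.5815
G1 X-0.80 Y18.30 E1.7031
G1 X-2.43 Y15.87 E1.8248
G1 X-3.00 Y13.00 E1.9464

At z = 23.25 mm: the cylinder is absent (z outside [0, 22.5]); the cylinder at (4.5, 13): section is a regular 16-gon, circumradius r=7.5; Taking the union: only the r=7.5 cylinder at (4.5, 13) is present, so the union is just that shape — 1 connected region. The outline is a single polygon with 16 vertices. Extrusion per mm of travel: 0.4 × 0.25 / (π × 0.875²) = 0.041575. Accumulating E over each segment gives final E = 1.9464.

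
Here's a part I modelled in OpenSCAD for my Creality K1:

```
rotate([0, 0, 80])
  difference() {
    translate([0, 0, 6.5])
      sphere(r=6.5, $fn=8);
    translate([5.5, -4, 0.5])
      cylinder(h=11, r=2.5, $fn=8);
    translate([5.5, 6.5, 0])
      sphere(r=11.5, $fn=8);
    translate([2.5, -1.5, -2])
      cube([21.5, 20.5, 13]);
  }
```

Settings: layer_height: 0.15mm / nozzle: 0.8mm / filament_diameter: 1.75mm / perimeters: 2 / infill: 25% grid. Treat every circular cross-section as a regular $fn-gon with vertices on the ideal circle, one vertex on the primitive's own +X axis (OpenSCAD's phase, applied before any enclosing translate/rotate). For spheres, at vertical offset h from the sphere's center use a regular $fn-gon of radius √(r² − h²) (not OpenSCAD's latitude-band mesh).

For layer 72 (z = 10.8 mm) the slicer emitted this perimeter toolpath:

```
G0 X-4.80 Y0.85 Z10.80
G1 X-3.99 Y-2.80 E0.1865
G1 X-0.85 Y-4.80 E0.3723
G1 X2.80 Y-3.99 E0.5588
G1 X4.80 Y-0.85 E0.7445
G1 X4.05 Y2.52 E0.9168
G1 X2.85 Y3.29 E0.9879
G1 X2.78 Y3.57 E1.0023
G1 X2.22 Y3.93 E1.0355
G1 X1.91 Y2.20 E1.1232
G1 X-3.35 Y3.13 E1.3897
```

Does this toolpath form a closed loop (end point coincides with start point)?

Start point (G0): (-4.80, 0.85). End point (last G1): the path does not return to the start — open.

no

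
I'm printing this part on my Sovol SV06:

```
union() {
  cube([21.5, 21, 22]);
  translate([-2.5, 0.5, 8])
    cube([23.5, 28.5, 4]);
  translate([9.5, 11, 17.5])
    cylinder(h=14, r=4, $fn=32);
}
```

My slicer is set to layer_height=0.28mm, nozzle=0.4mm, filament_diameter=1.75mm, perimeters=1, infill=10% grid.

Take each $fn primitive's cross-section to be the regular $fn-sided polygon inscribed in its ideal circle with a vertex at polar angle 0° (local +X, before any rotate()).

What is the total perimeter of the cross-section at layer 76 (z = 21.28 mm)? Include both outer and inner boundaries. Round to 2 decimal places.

85.00 mm

At z = 21.28 mm: the cube (footprint 21.5×21) is included at this height (perimeter 85.00 mm); the cube at (-2.5, 0.5) is absent (z outside [8, 12]); the cylinder at (9.5, 11): section is a regular 32-gon, circumradius r=4 (perimeter = 2·32·4.000·sin(180°/32) = 25.09 mm); Combining (union): the r=4 cylinder at (9.5, 11) lies entirely inside the 21.5×21 cube, so the union is just the 21.5×21 cube — boundary = 85.00 mm. Overall, the cross-section is a single solid region. Total boundary length (outer) = 85.00 mm.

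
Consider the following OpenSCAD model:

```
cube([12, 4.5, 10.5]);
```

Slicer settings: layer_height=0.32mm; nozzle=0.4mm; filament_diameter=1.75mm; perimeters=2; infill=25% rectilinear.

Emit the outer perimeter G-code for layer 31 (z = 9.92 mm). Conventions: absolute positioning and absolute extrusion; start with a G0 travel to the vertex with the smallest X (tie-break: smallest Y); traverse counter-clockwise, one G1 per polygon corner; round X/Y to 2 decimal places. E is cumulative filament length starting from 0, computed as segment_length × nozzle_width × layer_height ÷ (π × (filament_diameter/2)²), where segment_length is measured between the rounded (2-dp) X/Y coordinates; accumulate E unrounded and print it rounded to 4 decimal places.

G0 X0.00 Y0.00 Z9.92
G1 X12.00 Y0.00 E0.6386
G1 X12.00 Y4.50 E0.8781
G1 X0.00 Y4.50 E1.5167
G1 X0.00 Y0.00 E1.7561

At z = 9.92 mm: the cube is present — its section is the full 12×4.5 rectangle. The outline is a single polygon with 4 vertices. Extrusion per mm of travel: 0.4 × 0.32 / (π × 0.875²) = 0.053216. Accumulating E over each segment gives final E = 1.7561.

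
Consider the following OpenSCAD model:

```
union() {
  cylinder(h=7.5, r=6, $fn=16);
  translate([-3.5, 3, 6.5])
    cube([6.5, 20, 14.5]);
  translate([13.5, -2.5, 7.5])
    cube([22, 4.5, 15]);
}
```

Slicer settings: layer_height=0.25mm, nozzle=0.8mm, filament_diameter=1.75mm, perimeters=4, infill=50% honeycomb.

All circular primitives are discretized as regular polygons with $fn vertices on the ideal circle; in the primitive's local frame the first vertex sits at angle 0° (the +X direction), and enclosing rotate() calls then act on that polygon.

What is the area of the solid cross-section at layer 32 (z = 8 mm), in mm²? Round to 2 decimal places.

229.00 mm²

At z = 8 mm: the cylinder is not intersected at this z (z outside [0, 7.5]); the cube at (-3.5, 3) is present — its section is the full 6.5×20 rectangle (area 130.00 mm²); the 22×4.5 cube at (13.5, -2.5) contributes its full rectangle (area 99.00 mm²); Merging all regions: the 2 present regions are separate (no shared area or edge), so areas and boundary lengths simply add and each stays a separate island — area = 229.00 mm². Overall, the cross-section has 2 separate islands. Net area = 229.00 mm².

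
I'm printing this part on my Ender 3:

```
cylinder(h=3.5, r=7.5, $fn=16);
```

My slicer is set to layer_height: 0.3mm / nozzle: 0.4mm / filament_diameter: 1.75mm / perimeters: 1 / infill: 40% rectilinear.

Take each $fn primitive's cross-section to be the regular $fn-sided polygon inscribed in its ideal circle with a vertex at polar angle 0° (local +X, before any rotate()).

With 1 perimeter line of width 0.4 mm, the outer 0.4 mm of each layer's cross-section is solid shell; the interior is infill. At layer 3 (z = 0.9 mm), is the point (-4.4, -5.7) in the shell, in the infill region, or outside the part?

At z = 0.9 mm: the r=7.5 cylinder contributes a regular 16-gon of circumradius 7.5. Overall, the cross-section is a single solid region. The nearest boundary edge runs (-5.30, -5.30)→(-2.87, -6.93); distance from the point to it = 0.17 mm. The point is inside the cross-section, 0.17 mm from the nearest boundary — within the 0.4 mm shell band (1 × 0.4).

shell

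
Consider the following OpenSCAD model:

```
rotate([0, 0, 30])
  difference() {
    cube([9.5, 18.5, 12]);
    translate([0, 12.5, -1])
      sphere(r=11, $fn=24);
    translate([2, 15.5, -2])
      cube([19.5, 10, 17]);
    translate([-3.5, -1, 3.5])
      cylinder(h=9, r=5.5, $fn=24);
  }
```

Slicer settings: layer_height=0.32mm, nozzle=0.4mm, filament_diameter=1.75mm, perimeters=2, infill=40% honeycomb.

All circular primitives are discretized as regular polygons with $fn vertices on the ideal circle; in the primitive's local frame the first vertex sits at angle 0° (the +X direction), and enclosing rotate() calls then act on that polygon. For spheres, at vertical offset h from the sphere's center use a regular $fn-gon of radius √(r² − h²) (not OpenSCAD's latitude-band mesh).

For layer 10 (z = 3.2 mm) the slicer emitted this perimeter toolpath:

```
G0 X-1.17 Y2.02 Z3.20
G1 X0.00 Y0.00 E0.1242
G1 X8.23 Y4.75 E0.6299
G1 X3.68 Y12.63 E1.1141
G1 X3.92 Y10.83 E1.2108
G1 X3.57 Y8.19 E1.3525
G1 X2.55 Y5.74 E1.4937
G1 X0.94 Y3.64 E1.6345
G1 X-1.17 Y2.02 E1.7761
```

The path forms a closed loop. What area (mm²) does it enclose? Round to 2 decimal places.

Apply the shoelace formula to the sequence of (X, Y) vertices; enclosed area = 39.95 mm².

39.95 mm²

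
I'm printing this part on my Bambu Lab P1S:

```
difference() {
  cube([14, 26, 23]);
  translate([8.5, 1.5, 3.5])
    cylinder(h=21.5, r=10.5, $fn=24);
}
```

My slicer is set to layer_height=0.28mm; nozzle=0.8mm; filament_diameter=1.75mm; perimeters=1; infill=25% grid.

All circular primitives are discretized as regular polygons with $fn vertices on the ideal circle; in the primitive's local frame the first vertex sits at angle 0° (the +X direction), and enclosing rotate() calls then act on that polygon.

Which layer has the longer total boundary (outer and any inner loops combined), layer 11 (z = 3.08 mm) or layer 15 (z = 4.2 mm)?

layer 11 (z = 3.08 mm)

Layer 11 (z = 3.08): the cube (footprint 14×26) is included at this height (perimeter 80.00 mm); the cylinder at (8.5, 1.5) does not reach this height (z outside [3.5, 25]); After the difference (first − rest): none of the subtracted shapes is present at this height, so the 14×26 cube is unchanged — boundary = 80.00 mm. So its perimeter = 80.00 mm. Layer 15 (z = 4.2): the cube is present — its section is the full 14×26 rectangle (perimeter 80.00 mm); the r=10.5 cylinder at (8.5, 1.5) gives a regular 24-gon of circumradius 10.5 (constant along its height) (perimeter = 2·24·10.500·sin(180°/24) = 65.79 mm); Subtracting the remaining from the first: starting from the 14×26 cube, the r=10.5 cylinder at (8.5, 1.5) partially overlaps it — only the 153.25 mm² overlap (of its 342.42 mm²) is removed, clipping the outline — boundary = 63.86 mm. So its perimeter = 63.86 mm. Layer 11 is larger (80.00 vs 63.86 mm).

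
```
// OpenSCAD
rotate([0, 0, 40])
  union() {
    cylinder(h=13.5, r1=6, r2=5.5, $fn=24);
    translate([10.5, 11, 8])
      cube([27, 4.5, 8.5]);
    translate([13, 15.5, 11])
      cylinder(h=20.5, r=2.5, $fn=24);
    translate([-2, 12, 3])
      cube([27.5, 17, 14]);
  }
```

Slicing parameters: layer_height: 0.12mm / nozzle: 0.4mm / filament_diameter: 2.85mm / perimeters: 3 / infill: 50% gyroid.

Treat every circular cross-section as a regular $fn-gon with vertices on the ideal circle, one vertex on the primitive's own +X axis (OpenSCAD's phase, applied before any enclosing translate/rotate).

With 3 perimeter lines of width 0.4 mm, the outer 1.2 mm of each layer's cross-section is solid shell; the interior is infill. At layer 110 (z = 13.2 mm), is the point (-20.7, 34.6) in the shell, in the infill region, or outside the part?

At z = 13.2 mm: the cone (r1=6→r2=5.5) has section circumradius 5.511 here — a regular 24-gon; the cube at (10.5, 11) (footprint 27×4.5) is included at this height; the r=2.5 cylinder at (13, 15.5) contributes a regular 24-gon of circumradius 2.5; the cube at (-2, 12) (footprint 27.5×17) is included at this height; Combining (union): the regions partially overlap (shared area 71.91 mm²), so overlapping operands fuse into one piece — 2 connected regions; (whole slice rotated 40° about Z — lengths, areas and connectivity unchanged). Overall, the cross-section has 2 separate islands. Undo the 40° rotation: the query point maps to (6.383, 39.811) in the un-rotated model frame. The nearest boundary edge runs (-2.00, 29.00)→(25.50, 29.00); distance from the point to it = 10.81 mm. The point is not inside any of the regions above, so it lies outside the cross-section (10.81 mm from the nearest boundary).

outside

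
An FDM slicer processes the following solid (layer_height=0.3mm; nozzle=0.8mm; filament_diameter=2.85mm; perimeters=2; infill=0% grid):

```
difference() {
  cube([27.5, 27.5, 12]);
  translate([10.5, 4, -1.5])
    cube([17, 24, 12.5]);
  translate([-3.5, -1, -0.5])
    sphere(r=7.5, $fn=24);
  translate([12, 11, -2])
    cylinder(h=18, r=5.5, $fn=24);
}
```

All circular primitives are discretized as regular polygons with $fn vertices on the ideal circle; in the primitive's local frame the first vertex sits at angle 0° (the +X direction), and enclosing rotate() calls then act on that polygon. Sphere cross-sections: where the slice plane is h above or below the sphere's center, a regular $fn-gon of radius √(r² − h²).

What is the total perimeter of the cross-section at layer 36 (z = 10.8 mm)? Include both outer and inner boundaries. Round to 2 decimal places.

113.63 mm

At z = 10.8 mm: the cube is present — its section is the full 27.5×27.5 rectangle (perimeter 110.00 mm); the 17×24 cube at (10.5, 4) contributes its full rectangle (perimeter 82.00 mm); the sphere at (-3.5, -1) is absent (|z−center|=11.300 > r=7.5); the r=5.5 cylinder at (12, 11) gives a regular 24-gon of circumradius 5.5 (constant along its height) (perimeter = 2·24·5.500·sin(180°/24) = 34.46 mm); Taking the first minus the rest: starting from the 27.5×27.5 cube, the 17×24 cube at (10.5, 4) partially overlaps it — only the 399.50 mm² overlap (of its 408.00 mm²) is removed, clipping the outline; the r=5.5 cylinder at (12, 11) partially overlaps it — only the 30.77 mm² overlap (of its 93.95 mm²) is removed, clipping the outline — boundary = 113.63 mm. Overall, the cross-section is a single solid region. Total boundary length (outer) = 113.63 mm.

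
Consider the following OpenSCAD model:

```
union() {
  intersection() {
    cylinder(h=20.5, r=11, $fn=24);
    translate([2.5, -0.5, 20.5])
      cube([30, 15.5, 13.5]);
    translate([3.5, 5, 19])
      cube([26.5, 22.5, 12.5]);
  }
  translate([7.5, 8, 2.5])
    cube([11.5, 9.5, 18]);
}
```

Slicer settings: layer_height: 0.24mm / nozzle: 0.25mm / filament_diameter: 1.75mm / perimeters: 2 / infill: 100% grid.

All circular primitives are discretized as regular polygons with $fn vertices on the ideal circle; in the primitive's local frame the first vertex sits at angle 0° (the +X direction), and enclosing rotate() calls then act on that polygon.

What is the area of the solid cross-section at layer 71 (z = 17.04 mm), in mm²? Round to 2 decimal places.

At z = 17.04 mm: the r=11 cylinder contributes a regular 24-gon of circumradius 11 (area = (24/2)·11.000²·sin(360°/24) = 375.81 mm²); the cube at (2.5, -0.5) is not intersected at this z (z outside [20.5, 34]); the cube at (3.5, 5) is absent (z outside [19, 31.5]); Taking the intersection: at least one operand is absent at this height, so nothing remains; the 11.5×9.5 cube at (7.5, 8) contributes its full rectangle (area 109.25 mm²); Merging all regions: only the 11.5×9.5 cube at (7.5, 8) is present, so the union is just that shape — area = 109.25 mm². Overall, the cross-section is a single solid region. Net area = 109.25 mm².

109.25 mm²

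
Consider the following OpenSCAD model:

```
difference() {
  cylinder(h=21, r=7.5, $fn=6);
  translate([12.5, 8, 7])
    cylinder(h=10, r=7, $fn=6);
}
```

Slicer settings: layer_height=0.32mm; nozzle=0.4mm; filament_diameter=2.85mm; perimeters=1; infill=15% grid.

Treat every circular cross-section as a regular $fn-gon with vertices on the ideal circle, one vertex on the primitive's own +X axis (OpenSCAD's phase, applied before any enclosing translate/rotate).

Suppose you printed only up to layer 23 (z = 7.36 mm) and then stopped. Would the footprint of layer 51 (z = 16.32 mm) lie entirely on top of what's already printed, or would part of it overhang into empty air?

Compare the two slices. At z = 7.36: the r=7.5 cylinder gives a regular 6-gon of circumradius 7.5 (constant along its height) (area = (6/2)·7.500²·sin(360°/6) = 146.14 mm²); the r=7 cylinder at (12.5, 8) contributes a regular 6-gon of circumradius 7 (area = (6/2)·7.000²·sin(360°/6) = 127.31 mm²); Taking the first minus the rest: starting from the r=7.5 cylinder (146.14 mm²), the r=7 cylinder at (12.5, 8) misses the remaining region (no effect) — area = 146.14 mm². At z = 16.32: the cylinder: section is a regular 6-gon, circumradius r=7.5 (area = (6/2)·7.500²·sin(360°/6) = 146.14 mm²); the r=7 cylinder at (12.5, 8) contributes a regular 6-gon of circumradius 7 (area = (6/2)·7.000²·sin(360°/6) = 127.31 mm²); After the difference (first − rest): starting from the r=7.5 cylinder (146.14 mm²), the r=7 cylinder at (12.5, 8) misses the remaining region (no effect) — area = 146.14 mm². Checking containment: the cross-section at z = 16.32 is a subset of the cross-section at z = 7.36.

entirely on top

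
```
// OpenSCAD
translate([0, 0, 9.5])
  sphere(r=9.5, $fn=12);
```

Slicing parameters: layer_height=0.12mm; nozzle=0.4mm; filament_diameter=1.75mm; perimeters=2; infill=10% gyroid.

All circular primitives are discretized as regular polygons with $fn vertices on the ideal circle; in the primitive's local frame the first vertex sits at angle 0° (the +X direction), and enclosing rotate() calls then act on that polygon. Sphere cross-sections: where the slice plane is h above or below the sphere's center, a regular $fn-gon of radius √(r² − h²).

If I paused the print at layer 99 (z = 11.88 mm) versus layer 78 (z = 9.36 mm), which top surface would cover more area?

layer 78 (z = 9.36 mm)

Layer 99 (z = 11.88): the r=9.5 sphere slices to a regular 12-gon of circumradius 9.197 (√(r²−h²) with h=2.38 from center) (area = (12/2)·9.197²·sin(360°/12) = 253.76 mm²). So its area = 253.76 mm². Layer 78 (z = 9.36): the sphere: section is a regular 12-gon, circumradius = √(r²−h²) = √(9.5²−0.14²) = 9.499 (area = (12/2)·9.499²·sin(360°/12) = 270.69 mm²). So its area = 270.69 mm². Layer 78 is larger (270.69 vs 253.76 mm²).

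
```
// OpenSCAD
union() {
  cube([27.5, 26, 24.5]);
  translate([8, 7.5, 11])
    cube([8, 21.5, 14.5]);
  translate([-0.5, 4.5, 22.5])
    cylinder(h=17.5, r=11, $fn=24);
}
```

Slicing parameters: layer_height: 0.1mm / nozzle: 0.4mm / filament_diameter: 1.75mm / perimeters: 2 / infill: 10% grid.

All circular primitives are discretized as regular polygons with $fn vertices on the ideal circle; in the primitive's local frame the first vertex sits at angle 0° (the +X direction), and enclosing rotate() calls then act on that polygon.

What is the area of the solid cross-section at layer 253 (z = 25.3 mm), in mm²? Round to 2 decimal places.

At z = 25.3 mm: the cube is not intersected at this z (z outside [0, 24.5]); the cube at (8, 7.5) is present — its section is the full 8×21.5 rectangle (area 172.00 mm²); the r=11 cylinder at (-0.5, 4.5) contributes a regular 24-gon of circumradius 11 (area = (24/2)·11.000²·sin(360°/24) = 375.81 mm²); Combining (union): the regions partially overlap — summed areas 547.81 mm² minus the doubly-counted overlap 4.55 mm² gives 543.26 mm² — area = 543.26 mm². Overall, the cross-section is a single solid region. Net area = 543.26 mm².

543.26 mm²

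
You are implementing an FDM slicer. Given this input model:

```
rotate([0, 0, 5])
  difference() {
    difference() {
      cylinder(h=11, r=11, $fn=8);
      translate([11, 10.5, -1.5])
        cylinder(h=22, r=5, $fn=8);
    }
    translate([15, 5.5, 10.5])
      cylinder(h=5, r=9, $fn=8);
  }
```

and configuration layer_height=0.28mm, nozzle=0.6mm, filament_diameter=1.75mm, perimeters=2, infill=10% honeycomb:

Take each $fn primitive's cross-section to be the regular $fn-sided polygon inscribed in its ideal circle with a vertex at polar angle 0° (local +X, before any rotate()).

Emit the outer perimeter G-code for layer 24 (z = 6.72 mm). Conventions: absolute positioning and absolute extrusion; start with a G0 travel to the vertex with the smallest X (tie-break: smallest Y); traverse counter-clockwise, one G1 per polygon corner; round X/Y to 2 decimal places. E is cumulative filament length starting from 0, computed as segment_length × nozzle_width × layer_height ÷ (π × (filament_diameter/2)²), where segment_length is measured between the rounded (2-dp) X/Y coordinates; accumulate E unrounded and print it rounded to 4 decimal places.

At z = 6.72 mm: the cylinder: section is a regular 8-gon, circumradius r=11; the r=5 cylinder at (11, 10.5) contributes a regular 8-gon of circumradius 5; Taking the first minus the rest: starting from the r=11 cylinder, the r=5 cylinder at (11, 10.5) partially overlaps it — only the 0.74 mm² overlap (of its 70.71 mm²) is removed, clipping the outline — 1 connected region; the cylinder at (15, 5.5) is absent (z outside [10.5, 15.5]); After the difference (first − rest): none of the subtracted shapes is present at this height, so the result so far is unchanged — 1 connected region; (rotated 5° about Z; rotation is an isometry so areas/perimeters/island counts are preserved). The outline is a single polygon with 10 vertices. Extrusion per mm of travel: 0.6 × 0.28 / (π × 0.875²) = 0.069846. Accumulating E over each segment gives final E = 4.7048.

G0 X-10.96 Y-0.96 Z6.72
G1 X-7.07 Y-8.43 E0.5883
G1 X0.96 Y-10.96 E1.1763
G1 X8.43 Y-7.07 E1.7646
G1 X10.96 Y0.96 E2.3526
G1 X7.64 Y7.33 E2.8543
G1 X6.83 Y7.59 E2.9137
G1 X6.26 Y8.68 E2.9997
G1 X-0.96 Y10.96 E3.5285
G1 X-8.43 Y7.07 E4.1168
G1 X-10.96 Y-0.96 E4.7048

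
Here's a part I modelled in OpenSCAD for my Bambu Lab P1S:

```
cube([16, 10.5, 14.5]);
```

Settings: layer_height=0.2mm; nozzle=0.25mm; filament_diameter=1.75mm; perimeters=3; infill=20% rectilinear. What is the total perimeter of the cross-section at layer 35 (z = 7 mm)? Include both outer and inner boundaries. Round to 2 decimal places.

At z = 7 mm: the cube (footprint 16×10.5) is included at this height (perimeter 53.00 mm). Overall, the cross-section is a single solid region. Total boundary length (outer) = 53.00 mm.

53.00 mm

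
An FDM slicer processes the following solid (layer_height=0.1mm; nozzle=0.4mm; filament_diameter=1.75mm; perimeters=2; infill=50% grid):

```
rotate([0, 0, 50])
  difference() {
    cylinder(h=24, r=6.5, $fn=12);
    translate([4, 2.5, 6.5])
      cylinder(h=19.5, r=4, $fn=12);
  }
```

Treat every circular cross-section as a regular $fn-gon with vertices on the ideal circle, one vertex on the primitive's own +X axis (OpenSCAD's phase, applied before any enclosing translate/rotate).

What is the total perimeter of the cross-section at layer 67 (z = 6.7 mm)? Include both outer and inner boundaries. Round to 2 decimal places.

At z = 6.7 mm: the r=6.5 cylinder contributes a regular 12-gon of circumradius 6.5 (perimeter = 2·12·6.500·sin(180°/12) = 40.38 mm); the cylinder at (4, 2.5): section is a regular 12-gon, circumradius r=4 (perimeter = 2·12·4.000·sin(180°/12) = 24.85 mm); Taking the first minus the rest: starting from the r=6.5 cylinder, the r=4 cylinder at (4, 2.5) partially overlaps it — only the 33.54 mm² overlap (of its 48.00 mm²) is removed, clipping the outline — boundary = 44.59 mm; (whole slice rotated 50° about Z — lengths, areas and connectivity unchanged). Overall, the cross-section is a single solid region. Total boundary length (outer) = 44.59 mm.

44.59 mm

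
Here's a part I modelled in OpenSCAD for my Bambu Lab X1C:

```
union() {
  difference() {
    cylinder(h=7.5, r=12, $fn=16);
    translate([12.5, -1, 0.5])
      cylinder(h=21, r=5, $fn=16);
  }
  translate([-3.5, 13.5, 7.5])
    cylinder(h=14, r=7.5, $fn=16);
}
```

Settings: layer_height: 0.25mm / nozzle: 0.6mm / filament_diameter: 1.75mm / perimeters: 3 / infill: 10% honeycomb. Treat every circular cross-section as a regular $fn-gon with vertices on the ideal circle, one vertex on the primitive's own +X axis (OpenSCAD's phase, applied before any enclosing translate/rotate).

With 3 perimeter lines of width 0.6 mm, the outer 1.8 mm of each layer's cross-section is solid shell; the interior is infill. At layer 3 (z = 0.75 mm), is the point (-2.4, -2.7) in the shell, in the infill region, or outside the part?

At z = 0.75 mm: the r=12 cylinder gives a regular 16-gon of circumradius 12 (constant along its height); the cylinder at (12.5, -1): section is a regular 16-gon, circumradius r=5; Taking the first minus the rest: starting from the r=12 cylinder, the r=5 cylinder at (12.5, -1) partially overlaps it — only the 28.28 mm² overlap (of its 76.54 mm²) is removed, clipping the outline — 1 connected region; the cylinder at (-3.5, 13.5) is absent (z outside [7.5, 21.5]); Merging all regions: only the result so far is present, so the union is just that shape — 1 connected region. Overall, the cross-section is a single solid region. The nearest boundary edge runs (-4.59, -11.09)→(-8.49, -8.49); distance from the point to it = 8.19 mm. The point is inside the cross-section and 8.19 mm from the nearest boundary — more than the 1.8 mm shell width (3 × 0.6), so it's in the infill interior.

infill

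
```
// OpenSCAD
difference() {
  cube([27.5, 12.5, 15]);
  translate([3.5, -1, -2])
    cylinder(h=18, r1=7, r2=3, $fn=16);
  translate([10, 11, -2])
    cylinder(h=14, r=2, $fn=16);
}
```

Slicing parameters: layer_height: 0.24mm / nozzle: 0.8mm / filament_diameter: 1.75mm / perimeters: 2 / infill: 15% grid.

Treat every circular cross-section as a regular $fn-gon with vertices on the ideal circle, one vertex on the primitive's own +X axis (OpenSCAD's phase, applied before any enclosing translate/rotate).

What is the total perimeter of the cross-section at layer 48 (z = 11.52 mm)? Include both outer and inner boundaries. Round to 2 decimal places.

At z = 11.52 mm: the cube is present — its section is the full 27.5×12.5 rectangle (perimeter 80.00 mm); the cone at (3.5, -1) (r1=7→r2=3) has section circumradius 3.996 here — a regular 16-gon (perimeter = 2·16·3.996·sin(180°/16) = 24.94 mm); the r=2 cylinder at (10, 11) gives a regular 16-gon of circumradius 2 (constant along its height) (perimeter = 2·16·2.000·sin(180°/16) = 12.49 mm); After the difference (first − rest): starting from the 27.5×12.5 cube, the cone at (3.5, -1) partially overlaps it — only the 16.49 mm² overlap (of its 48.87 mm²) is removed, clipping the outline; the r=2 cylinder at (10, 11) partially overlaps it — only the 11.42 mm² overlap (of its 12.25 mm²) is removed, clipping the outline — boundary = 88.54 mm. Overall, the cross-section is a single solid region. Total boundary length (outer) = 88.54 mm.

88.54 mm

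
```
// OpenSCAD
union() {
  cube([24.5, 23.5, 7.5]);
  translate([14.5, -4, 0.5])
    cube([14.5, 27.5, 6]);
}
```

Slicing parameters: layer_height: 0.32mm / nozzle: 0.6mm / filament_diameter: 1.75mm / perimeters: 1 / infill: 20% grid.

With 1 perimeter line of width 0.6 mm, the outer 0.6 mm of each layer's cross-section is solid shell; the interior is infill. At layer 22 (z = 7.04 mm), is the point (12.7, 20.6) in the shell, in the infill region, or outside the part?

At z = 7.04 mm: the 24.5×23.5 cube contributes its full rectangle; the cube at (14.5, -4) is not intersected at this z (z outside [0.5, 6.5]); Taking the union: only the 24.5×23.5 cube is present, so the union is just that shape — 1 connected region. Overall, the cross-section is a single solid region. The nearest boundary edge runs (24.50, 23.50)→(0.00, 23.50); distance from the point to it = 2.90 mm. The point is inside the cross-section and 2.90 mm from the nearest boundary — more than the 0.6 mm shell width (1 × 0.6), so it's in the infill interior.

infill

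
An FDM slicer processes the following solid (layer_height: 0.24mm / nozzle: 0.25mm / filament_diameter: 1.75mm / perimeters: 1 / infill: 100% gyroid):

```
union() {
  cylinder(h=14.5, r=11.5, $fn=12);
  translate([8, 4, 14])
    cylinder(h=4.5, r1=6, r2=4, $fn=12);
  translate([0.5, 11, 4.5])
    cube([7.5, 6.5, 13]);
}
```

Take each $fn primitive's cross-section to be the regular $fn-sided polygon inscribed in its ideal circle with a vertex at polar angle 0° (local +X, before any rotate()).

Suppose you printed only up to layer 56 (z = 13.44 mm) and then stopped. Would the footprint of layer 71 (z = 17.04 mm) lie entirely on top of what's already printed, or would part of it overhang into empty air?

part overhangs

Compare the two slices. At z = 13.44: the r=11.5 cylinder gives a regular 12-gon of circumradius 11.5 (constant along its height) (area = (12/2)·11.500²·sin(360°/12) = 396.75 mm²); the cone at (8, 4) is absent (z outside [14, 18.5]); the cube at (0.5, 11) is present — its section is the full 7.5×6.5 rectangle (area 48.75 mm²); Taking the union: the regions partially overlap — summed areas 445.50 mm² minus the doubly-counted overlap 0.25 mm² gives 445.25 mm² — area = 445.25 mm². At z = 17.04: the cylinder is not intersected at this z (z outside [0, 14.5]); the cone at (8, 4) (r1=6→r2=4) has section circumradius 4.649 here — a regular 12-gon (area = (12/2)·4.649²·sin(360°/12) = 64.84 mm²); the 7.5×6.5 cube at (0.5, 11) contributes its full rectangle (area 48.75 mm²); Merging all regions: the 2 present regions are separate (no shared area or edge), so areas and boundary lengths simply add and each stays a separate island — area = 113.59 mm². Checking containment: at z = 17.04 the cross-section extends beyond the z = 13.44 cross-section by about 14.89 mm².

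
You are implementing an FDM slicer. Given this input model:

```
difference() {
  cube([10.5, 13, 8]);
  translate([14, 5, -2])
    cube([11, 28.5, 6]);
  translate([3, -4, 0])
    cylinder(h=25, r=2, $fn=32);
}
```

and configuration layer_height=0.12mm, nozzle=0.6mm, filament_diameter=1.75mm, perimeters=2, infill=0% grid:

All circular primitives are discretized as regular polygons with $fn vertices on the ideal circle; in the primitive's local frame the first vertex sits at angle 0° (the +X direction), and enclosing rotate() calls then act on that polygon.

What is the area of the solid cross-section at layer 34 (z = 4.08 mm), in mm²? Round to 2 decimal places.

136.50 mm²

At z = 4.08 mm: the cube (footprint 10.5×13) is included at this height (area 136.50 mm²); the cube at (14, 5) does not reach this height (z outside [-2, 4]); the r=2 cylinder at (3, -4) gives a regular 32-gon of circumradius 2 (constant along its height) (area = (32/2)·2.000²·sin(360°/32) = 12.49 mm²); Subtracting the remaining from the first: starting from the 10.5×13 cube (136.50 mm²), the r=2 cylinder at (3, -4) misses the remaining region (no effect) — area = 136.50 mm². Overall, the cross-section is a single solid region. Net area = 136.50 mm².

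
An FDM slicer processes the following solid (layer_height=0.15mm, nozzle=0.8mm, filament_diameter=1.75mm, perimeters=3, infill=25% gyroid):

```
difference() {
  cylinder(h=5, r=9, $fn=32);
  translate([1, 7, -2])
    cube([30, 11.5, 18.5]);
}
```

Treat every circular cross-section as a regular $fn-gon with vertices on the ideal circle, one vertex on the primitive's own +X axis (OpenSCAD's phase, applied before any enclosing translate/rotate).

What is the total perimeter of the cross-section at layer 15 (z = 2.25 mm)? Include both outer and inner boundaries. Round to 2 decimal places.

At z = 2.25 mm: the cylinder: section is a regular 32-gon, circumradius r=9 (perimeter = 2·32·9.000·sin(180°/32) = 56.46 mm); the 30×11.5 cube at (1, 7) contributes its full rectangle (perimeter 83.00 mm); Subtracting the remaining from the first: starting from the r=9 cylinder, the 30×11.5 cube at (1, 7) partially overlaps it — only the 5.60 mm² overlap (of its 345.00 mm²) is removed, clipping the outline — boundary = 57.90 mm. Overall, the cross-section is a single solid region. Total boundary length (outer) = 57.90 mm.

57.90 mm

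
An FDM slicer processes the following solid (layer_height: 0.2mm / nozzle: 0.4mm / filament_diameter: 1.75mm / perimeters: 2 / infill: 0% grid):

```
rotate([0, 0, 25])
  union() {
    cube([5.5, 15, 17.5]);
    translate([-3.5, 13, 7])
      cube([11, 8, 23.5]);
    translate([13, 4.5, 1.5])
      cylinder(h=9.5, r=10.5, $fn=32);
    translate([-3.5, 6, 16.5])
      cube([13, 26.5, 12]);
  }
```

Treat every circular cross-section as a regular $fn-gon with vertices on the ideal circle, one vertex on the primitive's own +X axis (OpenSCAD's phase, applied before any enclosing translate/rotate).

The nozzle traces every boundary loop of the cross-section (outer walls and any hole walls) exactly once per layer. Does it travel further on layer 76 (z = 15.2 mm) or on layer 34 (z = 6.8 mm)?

layer 34 (z = 6.8 mm)

Layer 76 (z = 15.2): the cube (footprint 5.5×15) is included at this height (perimeter 41.00 mm); the cube at (-3.5, 13) is present — its section is the full 11×8 rectangle (perimeter 38.00 mm); the cylinder at (13, 4.5) is not intersected at this z (z outside [1.5, 11]); the cube at (-3.5, 6) is absent (z outside [16.5, 28.5]); Merging all regions: the regions partially overlap (shared area 11.00 mm²), so the edge portions inside another operand are dropped and the merged outline is re-measured after clipping — boundary = 64.00 mm; (rotated 25° about Z; rotation is an isometry so areas/perimeters/island counts are preserved). So its perimeter = 64.00 mm. Layer 34 (z = 6.8): the 5.5×15 cube contributes its full rectangle (perimeter 41.00 mm); the cube at (-3.5, 13) is not intersected at this z (z outside [7, 30.5]); the cylinder at (13, 4.5): section is a regular 32-gon, circumradius r=10.5 (perimeter = 2·32·10.500·sin(180°/32) = 65.87 mm); the cube at (-3.5, 6) is not intersected at this z (z outside [16.5, 28.5]); Combining (union): the regions partially overlap (shared area 26.76 mm²), so the edge portions inside another operand are dropped and the merged outline is re-measured after clipping — boundary = 80.31 mm; (whole slice rotated 25° about Z — lengths, areas and connectivity unchanged). So its perimeter = 80.31 mm. Layer 34 is larger (80.31 vs 64.00 mm).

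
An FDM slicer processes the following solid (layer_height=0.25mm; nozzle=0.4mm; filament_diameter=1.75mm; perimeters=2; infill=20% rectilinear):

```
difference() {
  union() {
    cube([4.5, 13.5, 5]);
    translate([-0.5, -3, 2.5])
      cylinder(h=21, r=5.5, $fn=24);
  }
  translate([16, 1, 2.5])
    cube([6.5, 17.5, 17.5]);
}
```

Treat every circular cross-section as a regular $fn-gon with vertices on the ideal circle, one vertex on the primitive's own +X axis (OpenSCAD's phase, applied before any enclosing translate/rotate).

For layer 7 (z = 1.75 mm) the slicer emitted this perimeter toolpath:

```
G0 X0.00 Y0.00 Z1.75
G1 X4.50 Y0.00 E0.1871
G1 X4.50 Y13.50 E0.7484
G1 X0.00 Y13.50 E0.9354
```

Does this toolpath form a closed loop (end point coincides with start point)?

no

Start point (G0): (0.00, 0.00). End point (last G1): the path does not return to the start — open.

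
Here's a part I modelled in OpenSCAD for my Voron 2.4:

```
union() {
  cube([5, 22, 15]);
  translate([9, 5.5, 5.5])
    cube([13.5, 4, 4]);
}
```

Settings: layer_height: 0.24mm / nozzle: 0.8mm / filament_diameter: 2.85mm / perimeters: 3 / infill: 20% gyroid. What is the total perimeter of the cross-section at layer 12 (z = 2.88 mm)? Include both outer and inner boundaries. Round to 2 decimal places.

At z = 2.88 mm: the cube (footprint 5×22) is included at this height (perimeter 54.00 mm); the cube at (9, 5.5) is not intersected at this z (z outside [5.5, 9.5]); Merging all regions: only the 5×22 cube is present, so the union is just that shape — boundary = 54.00 mm. Overall, the cross-section is a single solid region. Total boundary length (outer) = 54.00 mm.

54.00 mm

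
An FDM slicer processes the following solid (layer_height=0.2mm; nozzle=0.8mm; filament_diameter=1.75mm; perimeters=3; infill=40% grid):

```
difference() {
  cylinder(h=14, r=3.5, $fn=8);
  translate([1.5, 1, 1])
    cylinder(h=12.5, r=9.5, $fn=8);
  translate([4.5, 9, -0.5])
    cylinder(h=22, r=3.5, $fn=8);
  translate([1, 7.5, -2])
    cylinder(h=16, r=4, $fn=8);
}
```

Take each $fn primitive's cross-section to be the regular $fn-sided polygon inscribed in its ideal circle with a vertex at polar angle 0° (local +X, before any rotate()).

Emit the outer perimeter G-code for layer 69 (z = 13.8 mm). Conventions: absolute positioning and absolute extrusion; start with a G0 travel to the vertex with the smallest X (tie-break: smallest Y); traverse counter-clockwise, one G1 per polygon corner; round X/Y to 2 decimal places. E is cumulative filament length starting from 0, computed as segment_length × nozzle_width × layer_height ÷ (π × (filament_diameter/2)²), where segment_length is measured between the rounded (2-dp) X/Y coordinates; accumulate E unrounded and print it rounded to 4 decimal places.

G0 X-3.50 Y0.00 Z13.80
G1 X-2.47 Y-2.47 E0.1780
G1 X0.00 Y-3.50 E0.3560
G1 X2.47 Y-2.47 E0.5341
G1 X3.50 Y0.00 E0.7121
G1 X2.47 Y2.47 E0.8901
G1 X0.00 Y3.50 E1.0681
G1 X-2.47 Y2.47 E1.2461
G1 X-3.50 Y0.00 E1.4241

At z = 13.8 mm: the r=3.5 cylinder contributes a regular 8-gon of circumradius 3.5; the cylinder at (1.5, 1) is absent (z outside [1, 13.5]); the r=3.5 cylinder at (4.5, 9) gives a regular 8-gon of circumradius 3.5 (constant along its height); the r=4 cylinder at (1, 7.5) contributes a regular 8-gon of circumradius 4; After the difference (first − rest): starting from the r=3.5 cylinder, the r=3.5 cylinder at (4.5, 9) misses the remaining region (no effect); the r=4 cylinder at (1, 7.5) misses the remaining region (no effect) — 1 connected region. The outline is a single polygon with 8 vertices. Extrusion per mm of travel: 0.8 × 0.2 / (π × 0.875²) = 0.066520. Accumulating E over each segment gives final E = 1.4241.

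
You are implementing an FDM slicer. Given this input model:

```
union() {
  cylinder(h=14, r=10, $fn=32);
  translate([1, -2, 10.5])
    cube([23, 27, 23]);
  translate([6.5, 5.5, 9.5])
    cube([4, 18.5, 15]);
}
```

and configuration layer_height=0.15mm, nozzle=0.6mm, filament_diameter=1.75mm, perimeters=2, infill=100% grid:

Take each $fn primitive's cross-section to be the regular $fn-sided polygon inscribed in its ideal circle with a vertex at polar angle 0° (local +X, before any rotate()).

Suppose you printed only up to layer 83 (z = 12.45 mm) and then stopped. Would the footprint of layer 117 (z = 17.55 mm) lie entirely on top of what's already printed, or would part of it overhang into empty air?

entirely on top

Compare the two slices. At z = 12.45: the r=10 cylinder contributes a regular 32-gon of circumradius 10 (area = (32/2)·10.000²·sin(360°/32) = 312.14 mm²); the cube at (1, -2) (footprint 23×27) is included at this height (area 621.00 mm²); the cube at (6.5, 5.5) (footprint 4×18.5) is included at this height (area 74.00 mm²); Combining (union): the regions partially overlap — summed areas 1007.14 mm² minus the doubly-counted overlap 159.89 mm² gives 847.26 mm² — area = 847.26 mm². At z = 17.55: the cylinder does not reach this height (z outside [0, 14]); the 23×27 cube at (1, -2) contributes its full rectangle (area 621.00 mm²); the cube at (6.5, 5.5) is present — its section is the full 4×18.5 rectangle (area 74.00 mm²); Merging all regions: the 4×18.5 cube at (6.5, 5.5) lies entirely inside the 23×27 cube at (1, -2), so the union is just the 23×27 cube at (1, -2) — area = 621.00 mm². Checking containment: the cross-section at z = 17.55 is a subset of the cross-section at z = 12.45.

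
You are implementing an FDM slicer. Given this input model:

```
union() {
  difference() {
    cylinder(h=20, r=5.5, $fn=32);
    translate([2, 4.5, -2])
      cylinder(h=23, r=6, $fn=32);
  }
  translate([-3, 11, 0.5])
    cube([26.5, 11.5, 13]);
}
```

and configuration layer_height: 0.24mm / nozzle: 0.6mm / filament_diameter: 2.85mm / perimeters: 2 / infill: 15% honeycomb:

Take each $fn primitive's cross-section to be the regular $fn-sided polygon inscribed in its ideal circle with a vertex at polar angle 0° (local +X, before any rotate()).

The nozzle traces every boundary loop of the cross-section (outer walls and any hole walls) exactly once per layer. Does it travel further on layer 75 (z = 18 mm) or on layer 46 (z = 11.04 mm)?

Layer 75 (z = 18): the cylinder: section is a regular 32-gon, circumradius r=5.5 (perimeter = 2·32·5.500·sin(180°/32) = 34.50 mm); the r=6 cylinder at (2, 4.5) gives a regular 32-gon of circumradius 6 (constant along its height) (perimeter = 2·32·6.000·sin(180°/32) = 37.64 mm); Subtracting the remaining from the first: starting from the r=5.5 cylinder, the r=6 cylinder at (2, 4.5) partially overlaps it — only the 48.43 mm² overlap (of its 112.37 mm²) is removed, clipping the outline — boundary = 33.54 mm; the cube at (-3, 11) is not intersected at this z (z outside [0.5, 13.5]); Taking the union: only that combined region is present, so the union is just that shape — boundary = 33.54 mm. So its perimeter = 33.54 mm. Layer 46 (z = 11.04): the r=5.5 cylinder gives a regular 32-gon of circumradius 5.5 (constant along its height) (perimeter = 2·32·5.500·sin(180°/32) = 34.50 mm); the r=6 cylinder at (2, 4.5) gives a regular 32-gon of circumradius 6 (constant along its height) (perimeter = 2·32·6.000·sin(180°/32) = 37.64 mm); Taking the first minus the rest: starting from the r=5.5 cylinder, the r=6 cylinder at (2, 4.5) partially overlaps it — only the 48.43 mm² overlap (of its 112.37 mm²) is removed, clipping the outline — boundary = 33.54 mm; the cube at (-3, 11) is present — its section is the full 26.5×11.5 rectangle (perimeter 76.00 mm); Taking the union: the 2 present regions are separate (no shared area or edge), so areas and boundary lengths simply add and each stays a separate island — boundary = 109.54 mm. So its perimeter = 109.54 mm. Layer 46 is larger (109.54 vs 33.54 mm).

layer 46 (z = 11.04 mm)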